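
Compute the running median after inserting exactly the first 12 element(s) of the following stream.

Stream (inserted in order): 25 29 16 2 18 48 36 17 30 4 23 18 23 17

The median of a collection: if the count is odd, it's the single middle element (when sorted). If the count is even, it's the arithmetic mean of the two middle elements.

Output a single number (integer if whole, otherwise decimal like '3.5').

Answer: 20.5

Derivation:
Step 1: insert 25 -> lo=[25] (size 1, max 25) hi=[] (size 0) -> median=25
Step 2: insert 29 -> lo=[25] (size 1, max 25) hi=[29] (size 1, min 29) -> median=27
Step 3: insert 16 -> lo=[16, 25] (size 2, max 25) hi=[29] (size 1, min 29) -> median=25
Step 4: insert 2 -> lo=[2, 16] (size 2, max 16) hi=[25, 29] (size 2, min 25) -> median=20.5
Step 5: insert 18 -> lo=[2, 16, 18] (size 3, max 18) hi=[25, 29] (size 2, min 25) -> median=18
Step 6: insert 48 -> lo=[2, 16, 18] (size 3, max 18) hi=[25, 29, 48] (size 3, min 25) -> median=21.5
Step 7: insert 36 -> lo=[2, 16, 18, 25] (size 4, max 25) hi=[29, 36, 48] (size 3, min 29) -> median=25
Step 8: insert 17 -> lo=[2, 16, 17, 18] (size 4, max 18) hi=[25, 29, 36, 48] (size 4, min 25) -> median=21.5
Step 9: insert 30 -> lo=[2, 16, 17, 18, 25] (size 5, max 25) hi=[29, 30, 36, 48] (size 4, min 29) -> median=25
Step 10: insert 4 -> lo=[2, 4, 16, 17, 18] (size 5, max 18) hi=[25, 29, 30, 36, 48] (size 5, min 25) -> median=21.5
Step 11: insert 23 -> lo=[2, 4, 16, 17, 18, 23] (size 6, max 23) hi=[25, 29, 30, 36, 48] (size 5, min 25) -> median=23
Step 12: insert 18 -> lo=[2, 4, 16, 17, 18, 18] (size 6, max 18) hi=[23, 25, 29, 30, 36, 48] (size 6, min 23) -> median=20.5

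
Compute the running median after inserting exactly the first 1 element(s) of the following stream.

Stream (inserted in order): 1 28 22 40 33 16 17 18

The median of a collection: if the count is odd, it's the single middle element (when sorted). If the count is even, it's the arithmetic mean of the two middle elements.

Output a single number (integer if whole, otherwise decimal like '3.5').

Answer: 1

Derivation:
Step 1: insert 1 -> lo=[1] (size 1, max 1) hi=[] (size 0) -> median=1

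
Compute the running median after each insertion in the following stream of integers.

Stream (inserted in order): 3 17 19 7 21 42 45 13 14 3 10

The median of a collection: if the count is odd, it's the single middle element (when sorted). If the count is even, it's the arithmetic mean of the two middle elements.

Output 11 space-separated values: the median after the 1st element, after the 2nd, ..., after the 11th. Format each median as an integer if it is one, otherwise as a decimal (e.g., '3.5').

Answer: 3 10 17 12 17 18 19 18 17 15.5 14

Derivation:
Step 1: insert 3 -> lo=[3] (size 1, max 3) hi=[] (size 0) -> median=3
Step 2: insert 17 -> lo=[3] (size 1, max 3) hi=[17] (size 1, min 17) -> median=10
Step 3: insert 19 -> lo=[3, 17] (size 2, max 17) hi=[19] (size 1, min 19) -> median=17
Step 4: insert 7 -> lo=[3, 7] (size 2, max 7) hi=[17, 19] (size 2, min 17) -> median=12
Step 5: insert 21 -> lo=[3, 7, 17] (size 3, max 17) hi=[19, 21] (size 2, min 19) -> median=17
Step 6: insert 42 -> lo=[3, 7, 17] (size 3, max 17) hi=[19, 21, 42] (size 3, min 19) -> median=18
Step 7: insert 45 -> lo=[3, 7, 17, 19] (size 4, max 19) hi=[21, 42, 45] (size 3, min 21) -> median=19
Step 8: insert 13 -> lo=[3, 7, 13, 17] (size 4, max 17) hi=[19, 21, 42, 45] (size 4, min 19) -> median=18
Step 9: insert 14 -> lo=[3, 7, 13, 14, 17] (size 5, max 17) hi=[19, 21, 42, 45] (size 4, min 19) -> median=17
Step 10: insert 3 -> lo=[3, 3, 7, 13, 14] (size 5, max 14) hi=[17, 19, 21, 42, 45] (size 5, min 17) -> median=15.5
Step 11: insert 10 -> lo=[3, 3, 7, 10, 13, 14] (size 6, max 14) hi=[17, 19, 21, 42, 45] (size 5, min 17) -> median=14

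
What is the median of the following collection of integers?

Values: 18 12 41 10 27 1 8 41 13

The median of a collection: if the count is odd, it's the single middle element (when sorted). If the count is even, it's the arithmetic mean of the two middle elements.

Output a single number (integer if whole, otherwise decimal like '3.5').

Answer: 13

Derivation:
Step 1: insert 18 -> lo=[18] (size 1, max 18) hi=[] (size 0) -> median=18
Step 2: insert 12 -> lo=[12] (size 1, max 12) hi=[18] (size 1, min 18) -> median=15
Step 3: insert 41 -> lo=[12, 18] (size 2, max 18) hi=[41] (size 1, min 41) -> median=18
Step 4: insert 10 -> lo=[10, 12] (size 2, max 12) hi=[18, 41] (size 2, min 18) -> median=15
Step 5: insert 27 -> lo=[10, 12, 18] (size 3, max 18) hi=[27, 41] (size 2, min 27) -> median=18
Step 6: insert 1 -> lo=[1, 10, 12] (size 3, max 12) hi=[18, 27, 41] (size 3, min 18) -> median=15
Step 7: insert 8 -> lo=[1, 8, 10, 12] (size 4, max 12) hi=[18, 27, 41] (size 3, min 18) -> median=12
Step 8: insert 41 -> lo=[1, 8, 10, 12] (size 4, max 12) hi=[18, 27, 41, 41] (size 4, min 18) -> median=15
Step 9: insert 13 -> lo=[1, 8, 10, 12, 13] (size 5, max 13) hi=[18, 27, 41, 41] (size 4, min 18) -> median=13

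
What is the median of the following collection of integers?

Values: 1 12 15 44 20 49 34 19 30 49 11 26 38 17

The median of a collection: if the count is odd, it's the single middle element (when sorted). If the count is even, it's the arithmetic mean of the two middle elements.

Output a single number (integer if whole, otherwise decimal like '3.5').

Answer: 23

Derivation:
Step 1: insert 1 -> lo=[1] (size 1, max 1) hi=[] (size 0) -> median=1
Step 2: insert 12 -> lo=[1] (size 1, max 1) hi=[12] (size 1, min 12) -> median=6.5
Step 3: insert 15 -> lo=[1, 12] (size 2, max 12) hi=[15] (size 1, min 15) -> median=12
Step 4: insert 44 -> lo=[1, 12] (size 2, max 12) hi=[15, 44] (size 2, min 15) -> median=13.5
Step 5: insert 20 -> lo=[1, 12, 15] (size 3, max 15) hi=[20, 44] (size 2, min 20) -> median=15
Step 6: insert 49 -> lo=[1, 12, 15] (size 3, max 15) hi=[20, 44, 49] (size 3, min 20) -> median=17.5
Step 7: insert 34 -> lo=[1, 12, 15, 20] (size 4, max 20) hi=[34, 44, 49] (size 3, min 34) -> median=20
Step 8: insert 19 -> lo=[1, 12, 15, 19] (size 4, max 19) hi=[20, 34, 44, 49] (size 4, min 20) -> median=19.5
Step 9: insert 30 -> lo=[1, 12, 15, 19, 20] (size 5, max 20) hi=[30, 34, 44, 49] (size 4, min 30) -> median=20
Step 10: insert 49 -> lo=[1, 12, 15, 19, 20] (size 5, max 20) hi=[30, 34, 44, 49, 49] (size 5, min 30) -> median=25
Step 11: insert 11 -> lo=[1, 11, 12, 15, 19, 20] (size 6, max 20) hi=[30, 34, 44, 49, 49] (size 5, min 30) -> median=20
Step 12: insert 26 -> lo=[1, 11, 12, 15, 19, 20] (size 6, max 20) hi=[26, 30, 34, 44, 49, 49] (size 6, min 26) -> median=23
Step 13: insert 38 -> lo=[1, 11, 12, 15, 19, 20, 26] (size 7, max 26) hi=[30, 34, 38, 44, 49, 49] (size 6, min 30) -> median=26
Step 14: insert 17 -> lo=[1, 11, 12, 15, 17, 19, 20] (size 7, max 20) hi=[26, 30, 34, 38, 44, 49, 49] (size 7, min 26) -> median=23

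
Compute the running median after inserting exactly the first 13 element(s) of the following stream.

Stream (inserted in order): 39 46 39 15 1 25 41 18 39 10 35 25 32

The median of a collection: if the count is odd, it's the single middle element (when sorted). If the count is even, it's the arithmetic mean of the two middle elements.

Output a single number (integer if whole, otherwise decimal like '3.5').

Answer: 32

Derivation:
Step 1: insert 39 -> lo=[39] (size 1, max 39) hi=[] (size 0) -> median=39
Step 2: insert 46 -> lo=[39] (size 1, max 39) hi=[46] (size 1, min 46) -> median=42.5
Step 3: insert 39 -> lo=[39, 39] (size 2, max 39) hi=[46] (size 1, min 46) -> median=39
Step 4: insert 15 -> lo=[15, 39] (size 2, max 39) hi=[39, 46] (size 2, min 39) -> median=39
Step 5: insert 1 -> lo=[1, 15, 39] (size 3, max 39) hi=[39, 46] (size 2, min 39) -> median=39
Step 6: insert 25 -> lo=[1, 15, 25] (size 3, max 25) hi=[39, 39, 46] (size 3, min 39) -> median=32
Step 7: insert 41 -> lo=[1, 15, 25, 39] (size 4, max 39) hi=[39, 41, 46] (size 3, min 39) -> median=39
Step 8: insert 18 -> lo=[1, 15, 18, 25] (size 4, max 25) hi=[39, 39, 41, 46] (size 4, min 39) -> median=32
Step 9: insert 39 -> lo=[1, 15, 18, 25, 39] (size 5, max 39) hi=[39, 39, 41, 46] (size 4, min 39) -> median=39
Step 10: insert 10 -> lo=[1, 10, 15, 18, 25] (size 5, max 25) hi=[39, 39, 39, 41, 46] (size 5, min 39) -> median=32
Step 11: insert 35 -> lo=[1, 10, 15, 18, 25, 35] (size 6, max 35) hi=[39, 39, 39, 41, 46] (size 5, min 39) -> median=35
Step 12: insert 25 -> lo=[1, 10, 15, 18, 25, 25] (size 6, max 25) hi=[35, 39, 39, 39, 41, 46] (size 6, min 35) -> median=30
Step 13: insert 32 -> lo=[1, 10, 15, 18, 25, 25, 32] (size 7, max 32) hi=[35, 39, 39, 39, 41, 46] (size 6, min 35) -> median=32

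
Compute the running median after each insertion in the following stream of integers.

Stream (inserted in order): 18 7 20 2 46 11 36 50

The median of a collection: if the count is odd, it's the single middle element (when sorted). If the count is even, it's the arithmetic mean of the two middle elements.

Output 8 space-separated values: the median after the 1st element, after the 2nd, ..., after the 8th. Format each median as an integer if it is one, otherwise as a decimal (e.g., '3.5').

Step 1: insert 18 -> lo=[18] (size 1, max 18) hi=[] (size 0) -> median=18
Step 2: insert 7 -> lo=[7] (size 1, max 7) hi=[18] (size 1, min 18) -> median=12.5
Step 3: insert 20 -> lo=[7, 18] (size 2, max 18) hi=[20] (size 1, min 20) -> median=18
Step 4: insert 2 -> lo=[2, 7] (size 2, max 7) hi=[18, 20] (size 2, min 18) -> median=12.5
Step 5: insert 46 -> lo=[2, 7, 18] (size 3, max 18) hi=[20, 46] (size 2, min 20) -> median=18
Step 6: insert 11 -> lo=[2, 7, 11] (size 3, max 11) hi=[18, 20, 46] (size 3, min 18) -> median=14.5
Step 7: insert 36 -> lo=[2, 7, 11, 18] (size 4, max 18) hi=[20, 36, 46] (size 3, min 20) -> median=18
Step 8: insert 50 -> lo=[2, 7, 11, 18] (size 4, max 18) hi=[20, 36, 46, 50] (size 4, min 20) -> median=19

Answer: 18 12.5 18 12.5 18 14.5 18 19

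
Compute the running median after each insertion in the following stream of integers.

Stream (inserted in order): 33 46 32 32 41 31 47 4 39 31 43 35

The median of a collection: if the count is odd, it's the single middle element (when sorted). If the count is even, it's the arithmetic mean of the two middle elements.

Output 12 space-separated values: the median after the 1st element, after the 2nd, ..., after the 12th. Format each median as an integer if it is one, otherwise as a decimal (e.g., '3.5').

Answer: 33 39.5 33 32.5 33 32.5 33 32.5 33 32.5 33 34

Derivation:
Step 1: insert 33 -> lo=[33] (size 1, max 33) hi=[] (size 0) -> median=33
Step 2: insert 46 -> lo=[33] (size 1, max 33) hi=[46] (size 1, min 46) -> median=39.5
Step 3: insert 32 -> lo=[32, 33] (size 2, max 33) hi=[46] (size 1, min 46) -> median=33
Step 4: insert 32 -> lo=[32, 32] (size 2, max 32) hi=[33, 46] (size 2, min 33) -> median=32.5
Step 5: insert 41 -> lo=[32, 32, 33] (size 3, max 33) hi=[41, 46] (size 2, min 41) -> median=33
Step 6: insert 31 -> lo=[31, 32, 32] (size 3, max 32) hi=[33, 41, 46] (size 3, min 33) -> median=32.5
Step 7: insert 47 -> lo=[31, 32, 32, 33] (size 4, max 33) hi=[41, 46, 47] (size 3, min 41) -> median=33
Step 8: insert 4 -> lo=[4, 31, 32, 32] (size 4, max 32) hi=[33, 41, 46, 47] (size 4, min 33) -> median=32.5
Step 9: insert 39 -> lo=[4, 31, 32, 32, 33] (size 5, max 33) hi=[39, 41, 46, 47] (size 4, min 39) -> median=33
Step 10: insert 31 -> lo=[4, 31, 31, 32, 32] (size 5, max 32) hi=[33, 39, 41, 46, 47] (size 5, min 33) -> median=32.5
Step 11: insert 43 -> lo=[4, 31, 31, 32, 32, 33] (size 6, max 33) hi=[39, 41, 43, 46, 47] (size 5, min 39) -> median=33
Step 12: insert 35 -> lo=[4, 31, 31, 32, 32, 33] (size 6, max 33) hi=[35, 39, 41, 43, 46, 47] (size 6, min 35) -> median=34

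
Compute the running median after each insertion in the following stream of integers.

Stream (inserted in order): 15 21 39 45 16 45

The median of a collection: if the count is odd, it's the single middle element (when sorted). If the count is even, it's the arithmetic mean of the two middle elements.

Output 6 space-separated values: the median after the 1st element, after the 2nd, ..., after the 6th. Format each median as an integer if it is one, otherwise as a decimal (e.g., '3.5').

Answer: 15 18 21 30 21 30

Derivation:
Step 1: insert 15 -> lo=[15] (size 1, max 15) hi=[] (size 0) -> median=15
Step 2: insert 21 -> lo=[15] (size 1, max 15) hi=[21] (size 1, min 21) -> median=18
Step 3: insert 39 -> lo=[15, 21] (size 2, max 21) hi=[39] (size 1, min 39) -> median=21
Step 4: insert 45 -> lo=[15, 21] (size 2, max 21) hi=[39, 45] (size 2, min 39) -> median=30
Step 5: insert 16 -> lo=[15, 16, 21] (size 3, max 21) hi=[39, 45] (size 2, min 39) -> median=21
Step 6: insert 45 -> lo=[15, 16, 21] (size 3, max 21) hi=[39, 45, 45] (size 3, min 39) -> median=30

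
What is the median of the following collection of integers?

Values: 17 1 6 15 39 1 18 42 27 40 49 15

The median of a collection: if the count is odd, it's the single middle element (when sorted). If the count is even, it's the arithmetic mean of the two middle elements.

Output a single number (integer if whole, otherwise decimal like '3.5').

Step 1: insert 17 -> lo=[17] (size 1, max 17) hi=[] (size 0) -> median=17
Step 2: insert 1 -> lo=[1] (size 1, max 1) hi=[17] (size 1, min 17) -> median=9
Step 3: insert 6 -> lo=[1, 6] (size 2, max 6) hi=[17] (size 1, min 17) -> median=6
Step 4: insert 15 -> lo=[1, 6] (size 2, max 6) hi=[15, 17] (size 2, min 15) -> median=10.5
Step 5: insert 39 -> lo=[1, 6, 15] (size 3, max 15) hi=[17, 39] (size 2, min 17) -> median=15
Step 6: insert 1 -> lo=[1, 1, 6] (size 3, max 6) hi=[15, 17, 39] (size 3, min 15) -> median=10.5
Step 7: insert 18 -> lo=[1, 1, 6, 15] (size 4, max 15) hi=[17, 18, 39] (size 3, min 17) -> median=15
Step 8: insert 42 -> lo=[1, 1, 6, 15] (size 4, max 15) hi=[17, 18, 39, 42] (size 4, min 17) -> median=16
Step 9: insert 27 -> lo=[1, 1, 6, 15, 17] (size 5, max 17) hi=[18, 27, 39, 42] (size 4, min 18) -> median=17
Step 10: insert 40 -> lo=[1, 1, 6, 15, 17] (size 5, max 17) hi=[18, 27, 39, 40, 42] (size 5, min 18) -> median=17.5
Step 11: insert 49 -> lo=[1, 1, 6, 15, 17, 18] (size 6, max 18) hi=[27, 39, 40, 42, 49] (size 5, min 27) -> median=18
Step 12: insert 15 -> lo=[1, 1, 6, 15, 15, 17] (size 6, max 17) hi=[18, 27, 39, 40, 42, 49] (size 6, min 18) -> median=17.5

Answer: 17.5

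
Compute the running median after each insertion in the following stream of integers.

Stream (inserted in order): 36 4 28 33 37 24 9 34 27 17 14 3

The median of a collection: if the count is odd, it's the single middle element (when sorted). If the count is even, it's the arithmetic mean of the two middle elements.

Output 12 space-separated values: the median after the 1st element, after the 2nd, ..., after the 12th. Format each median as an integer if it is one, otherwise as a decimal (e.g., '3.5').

Step 1: insert 36 -> lo=[36] (size 1, max 36) hi=[] (size 0) -> median=36
Step 2: insert 4 -> lo=[4] (size 1, max 4) hi=[36] (size 1, min 36) -> median=20
Step 3: insert 28 -> lo=[4, 28] (size 2, max 28) hi=[36] (size 1, min 36) -> median=28
Step 4: insert 33 -> lo=[4, 28] (size 2, max 28) hi=[33, 36] (size 2, min 33) -> median=30.5
Step 5: insert 37 -> lo=[4, 28, 33] (size 3, max 33) hi=[36, 37] (size 2, min 36) -> median=33
Step 6: insert 24 -> lo=[4, 24, 28] (size 3, max 28) hi=[33, 36, 37] (size 3, min 33) -> median=30.5
Step 7: insert 9 -> lo=[4, 9, 24, 28] (size 4, max 28) hi=[33, 36, 37] (size 3, min 33) -> median=28
Step 8: insert 34 -> lo=[4, 9, 24, 28] (size 4, max 28) hi=[33, 34, 36, 37] (size 4, min 33) -> median=30.5
Step 9: insert 27 -> lo=[4, 9, 24, 27, 28] (size 5, max 28) hi=[33, 34, 36, 37] (size 4, min 33) -> median=28
Step 10: insert 17 -> lo=[4, 9, 17, 24, 27] (size 5, max 27) hi=[28, 33, 34, 36, 37] (size 5, min 28) -> median=27.5
Step 11: insert 14 -> lo=[4, 9, 14, 17, 24, 27] (size 6, max 27) hi=[28, 33, 34, 36, 37] (size 5, min 28) -> median=27
Step 12: insert 3 -> lo=[3, 4, 9, 14, 17, 24] (size 6, max 24) hi=[27, 28, 33, 34, 36, 37] (size 6, min 27) -> median=25.5

Answer: 36 20 28 30.5 33 30.5 28 30.5 28 27.5 27 25.5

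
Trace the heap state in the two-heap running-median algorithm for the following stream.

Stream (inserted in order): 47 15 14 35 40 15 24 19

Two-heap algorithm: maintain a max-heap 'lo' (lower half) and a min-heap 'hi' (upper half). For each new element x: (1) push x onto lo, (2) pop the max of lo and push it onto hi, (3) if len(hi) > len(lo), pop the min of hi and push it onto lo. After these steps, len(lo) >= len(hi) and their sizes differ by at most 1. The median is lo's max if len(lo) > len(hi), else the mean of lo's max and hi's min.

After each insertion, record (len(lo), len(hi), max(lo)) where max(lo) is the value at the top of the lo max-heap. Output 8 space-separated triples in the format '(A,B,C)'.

Step 1: insert 47 -> lo=[47] hi=[] -> (len(lo)=1, len(hi)=0, max(lo)=47)
Step 2: insert 15 -> lo=[15] hi=[47] -> (len(lo)=1, len(hi)=1, max(lo)=15)
Step 3: insert 14 -> lo=[14, 15] hi=[47] -> (len(lo)=2, len(hi)=1, max(lo)=15)
Step 4: insert 35 -> lo=[14, 15] hi=[35, 47] -> (len(lo)=2, len(hi)=2, max(lo)=15)
Step 5: insert 40 -> lo=[14, 15, 35] hi=[40, 47] -> (len(lo)=3, len(hi)=2, max(lo)=35)
Step 6: insert 15 -> lo=[14, 15, 15] hi=[35, 40, 47] -> (len(lo)=3, len(hi)=3, max(lo)=15)
Step 7: insert 24 -> lo=[14, 15, 15, 24] hi=[35, 40, 47] -> (len(lo)=4, len(hi)=3, max(lo)=24)
Step 8: insert 19 -> lo=[14, 15, 15, 19] hi=[24, 35, 40, 47] -> (len(lo)=4, len(hi)=4, max(lo)=19)

Answer: (1,0,47) (1,1,15) (2,1,15) (2,2,15) (3,2,35) (3,3,15) (4,3,24) (4,4,19)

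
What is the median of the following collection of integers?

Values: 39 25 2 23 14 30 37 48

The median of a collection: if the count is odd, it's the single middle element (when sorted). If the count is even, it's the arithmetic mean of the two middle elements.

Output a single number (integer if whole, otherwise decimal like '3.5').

Answer: 27.5

Derivation:
Step 1: insert 39 -> lo=[39] (size 1, max 39) hi=[] (size 0) -> median=39
Step 2: insert 25 -> lo=[25] (size 1, max 25) hi=[39] (size 1, min 39) -> median=32
Step 3: insert 2 -> lo=[2, 25] (size 2, max 25) hi=[39] (size 1, min 39) -> median=25
Step 4: insert 23 -> lo=[2, 23] (size 2, max 23) hi=[25, 39] (size 2, min 25) -> median=24
Step 5: insert 14 -> lo=[2, 14, 23] (size 3, max 23) hi=[25, 39] (size 2, min 25) -> median=23
Step 6: insert 30 -> lo=[2, 14, 23] (size 3, max 23) hi=[25, 30, 39] (size 3, min 25) -> median=24
Step 7: insert 37 -> lo=[2, 14, 23, 25] (size 4, max 25) hi=[30, 37, 39] (size 3, min 30) -> median=25
Step 8: insert 48 -> lo=[2, 14, 23, 25] (size 4, max 25) hi=[30, 37, 39, 48] (size 4, min 30) -> median=27.5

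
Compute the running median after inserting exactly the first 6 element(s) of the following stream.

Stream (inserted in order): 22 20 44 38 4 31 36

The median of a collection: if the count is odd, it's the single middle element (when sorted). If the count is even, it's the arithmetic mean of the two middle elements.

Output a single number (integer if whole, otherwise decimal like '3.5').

Answer: 26.5

Derivation:
Step 1: insert 22 -> lo=[22] (size 1, max 22) hi=[] (size 0) -> median=22
Step 2: insert 20 -> lo=[20] (size 1, max 20) hi=[22] (size 1, min 22) -> median=21
Step 3: insert 44 -> lo=[20, 22] (size 2, max 22) hi=[44] (size 1, min 44) -> median=22
Step 4: insert 38 -> lo=[20, 22] (size 2, max 22) hi=[38, 44] (size 2, min 38) -> median=30
Step 5: insert 4 -> lo=[4, 20, 22] (size 3, max 22) hi=[38, 44] (size 2, min 38) -> median=22
Step 6: insert 31 -> lo=[4, 20, 22] (size 3, max 22) hi=[31, 38, 44] (size 3, min 31) -> median=26.5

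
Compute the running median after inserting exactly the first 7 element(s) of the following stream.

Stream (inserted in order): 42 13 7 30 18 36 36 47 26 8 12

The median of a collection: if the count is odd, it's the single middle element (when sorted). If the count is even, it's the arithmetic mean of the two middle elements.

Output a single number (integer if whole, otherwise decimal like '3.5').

Step 1: insert 42 -> lo=[42] (size 1, max 42) hi=[] (size 0) -> median=42
Step 2: insert 13 -> lo=[13] (size 1, max 13) hi=[42] (size 1, min 42) -> median=27.5
Step 3: insert 7 -> lo=[7, 13] (size 2, max 13) hi=[42] (size 1, min 42) -> median=13
Step 4: insert 30 -> lo=[7, 13] (size 2, max 13) hi=[30, 42] (size 2, min 30) -> median=21.5
Step 5: insert 18 -> lo=[7, 13, 18] (size 3, max 18) hi=[30, 42] (size 2, min 30) -> median=18
Step 6: insert 36 -> lo=[7, 13, 18] (size 3, max 18) hi=[30, 36, 42] (size 3, min 30) -> median=24
Step 7: insert 36 -> lo=[7, 13, 18, 30] (size 4, max 30) hi=[36, 36, 42] (size 3, min 36) -> median=30

Answer: 30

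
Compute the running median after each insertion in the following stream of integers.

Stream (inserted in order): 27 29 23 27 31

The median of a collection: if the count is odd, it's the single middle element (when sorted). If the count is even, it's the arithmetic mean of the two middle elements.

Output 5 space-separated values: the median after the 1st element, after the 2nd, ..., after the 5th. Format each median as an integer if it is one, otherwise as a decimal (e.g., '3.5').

Step 1: insert 27 -> lo=[27] (size 1, max 27) hi=[] (size 0) -> median=27
Step 2: insert 29 -> lo=[27] (size 1, max 27) hi=[29] (size 1, min 29) -> median=28
Step 3: insert 23 -> lo=[23, 27] (size 2, max 27) hi=[29] (size 1, min 29) -> median=27
Step 4: insert 27 -> lo=[23, 27] (size 2, max 27) hi=[27, 29] (size 2, min 27) -> median=27
Step 5: insert 31 -> lo=[23, 27, 27] (size 3, max 27) hi=[29, 31] (size 2, min 29) -> median=27

Answer: 27 28 27 27 27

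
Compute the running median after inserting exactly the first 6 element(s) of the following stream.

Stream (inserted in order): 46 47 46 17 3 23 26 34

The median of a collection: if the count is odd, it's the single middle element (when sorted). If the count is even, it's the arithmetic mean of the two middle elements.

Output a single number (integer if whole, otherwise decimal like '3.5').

Step 1: insert 46 -> lo=[46] (size 1, max 46) hi=[] (size 0) -> median=46
Step 2: insert 47 -> lo=[46] (size 1, max 46) hi=[47] (size 1, min 47) -> median=46.5
Step 3: insert 46 -> lo=[46, 46] (size 2, max 46) hi=[47] (size 1, min 47) -> median=46
Step 4: insert 17 -> lo=[17, 46] (size 2, max 46) hi=[46, 47] (size 2, min 46) -> median=46
Step 5: insert 3 -> lo=[3, 17, 46] (size 3, max 46) hi=[46, 47] (size 2, min 46) -> median=46
Step 6: insert 23 -> lo=[3, 17, 23] (size 3, max 23) hi=[46, 46, 47] (size 3, min 46) -> median=34.5

Answer: 34.5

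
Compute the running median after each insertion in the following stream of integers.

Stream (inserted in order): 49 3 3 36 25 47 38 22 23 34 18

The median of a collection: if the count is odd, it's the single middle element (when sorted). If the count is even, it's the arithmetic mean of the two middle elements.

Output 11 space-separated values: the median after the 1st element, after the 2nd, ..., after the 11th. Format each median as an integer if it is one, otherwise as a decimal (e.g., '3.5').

Step 1: insert 49 -> lo=[49] (size 1, max 49) hi=[] (size 0) -> median=49
Step 2: insert 3 -> lo=[3] (size 1, max 3) hi=[49] (size 1, min 49) -> median=26
Step 3: insert 3 -> lo=[3, 3] (size 2, max 3) hi=[49] (size 1, min 49) -> median=3
Step 4: insert 36 -> lo=[3, 3] (size 2, max 3) hi=[36, 49] (size 2, min 36) -> median=19.5
Step 5: insert 25 -> lo=[3, 3, 25] (size 3, max 25) hi=[36, 49] (size 2, min 36) -> median=25
Step 6: insert 47 -> lo=[3, 3, 25] (size 3, max 25) hi=[36, 47, 49] (size 3, min 36) -> median=30.5
Step 7: insert 38 -> lo=[3, 3, 25, 36] (size 4, max 36) hi=[38, 47, 49] (size 3, min 38) -> median=36
Step 8: insert 22 -> lo=[3, 3, 22, 25] (size 4, max 25) hi=[36, 38, 47, 49] (size 4, min 36) -> median=30.5
Step 9: insert 23 -> lo=[3, 3, 22, 23, 25] (size 5, max 25) hi=[36, 38, 47, 49] (size 4, min 36) -> median=25
Step 10: insert 34 -> lo=[3, 3, 22, 23, 25] (size 5, max 25) hi=[34, 36, 38, 47, 49] (size 5, min 34) -> median=29.5
Step 11: insert 18 -> lo=[3, 3, 18, 22, 23, 25] (size 6, max 25) hi=[34, 36, 38, 47, 49] (size 5, min 34) -> median=25

Answer: 49 26 3 19.5 25 30.5 36 30.5 25 29.5 25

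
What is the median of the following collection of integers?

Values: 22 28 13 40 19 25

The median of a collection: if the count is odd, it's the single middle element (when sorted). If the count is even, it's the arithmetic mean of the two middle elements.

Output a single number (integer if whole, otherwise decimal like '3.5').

Answer: 23.5

Derivation:
Step 1: insert 22 -> lo=[22] (size 1, max 22) hi=[] (size 0) -> median=22
Step 2: insert 28 -> lo=[22] (size 1, max 22) hi=[28] (size 1, min 28) -> median=25
Step 3: insert 13 -> lo=[13, 22] (size 2, max 22) hi=[28] (size 1, min 28) -> median=22
Step 4: insert 40 -> lo=[13, 22] (size 2, max 22) hi=[28, 40] (size 2, min 28) -> median=25
Step 5: insert 19 -> lo=[13, 19, 22] (size 3, max 22) hi=[28, 40] (size 2, min 28) -> median=22
Step 6: insert 25 -> lo=[13, 19, 22] (size 3, max 22) hi=[25, 28, 40] (size 3, min 25) -> median=23.5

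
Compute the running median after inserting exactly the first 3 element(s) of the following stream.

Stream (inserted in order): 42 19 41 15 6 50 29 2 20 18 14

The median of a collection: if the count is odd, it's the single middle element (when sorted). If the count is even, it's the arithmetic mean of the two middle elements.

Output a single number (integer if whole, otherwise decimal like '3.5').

Step 1: insert 42 -> lo=[42] (size 1, max 42) hi=[] (size 0) -> median=42
Step 2: insert 19 -> lo=[19] (size 1, max 19) hi=[42] (size 1, min 42) -> median=30.5
Step 3: insert 41 -> lo=[19, 41] (size 2, max 41) hi=[42] (size 1, min 42) -> median=41

Answer: 41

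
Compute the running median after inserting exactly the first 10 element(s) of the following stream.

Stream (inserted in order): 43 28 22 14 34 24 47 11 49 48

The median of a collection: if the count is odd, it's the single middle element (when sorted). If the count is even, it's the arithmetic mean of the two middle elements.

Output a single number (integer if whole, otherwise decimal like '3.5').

Step 1: insert 43 -> lo=[43] (size 1, max 43) hi=[] (size 0) -> median=43
Step 2: insert 28 -> lo=[28] (size 1, max 28) hi=[43] (size 1, min 43) -> median=35.5
Step 3: insert 22 -> lo=[22, 28] (size 2, max 28) hi=[43] (size 1, min 43) -> median=28
Step 4: insert 14 -> lo=[14, 22] (size 2, max 22) hi=[28, 43] (size 2, min 28) -> median=25
Step 5: insert 34 -> lo=[14, 22, 28] (size 3, max 28) hi=[34, 43] (size 2, min 34) -> median=28
Step 6: insert 24 -> lo=[14, 22, 24] (size 3, max 24) hi=[28, 34, 43] (size 3, min 28) -> median=26
Step 7: insert 47 -> lo=[14, 22, 24, 28] (size 4, max 28) hi=[34, 43, 47] (size 3, min 34) -> median=28
Step 8: insert 11 -> lo=[11, 14, 22, 24] (size 4, max 24) hi=[28, 34, 43, 47] (size 4, min 28) -> median=26
Step 9: insert 49 -> lo=[11, 14, 22, 24, 28] (size 5, max 28) hi=[34, 43, 47, 49] (size 4, min 34) -> median=28
Step 10: insert 48 -> lo=[11, 14, 22, 24, 28] (size 5, max 28) hi=[34, 43, 47, 48, 49] (size 5, min 34) -> median=31

Answer: 31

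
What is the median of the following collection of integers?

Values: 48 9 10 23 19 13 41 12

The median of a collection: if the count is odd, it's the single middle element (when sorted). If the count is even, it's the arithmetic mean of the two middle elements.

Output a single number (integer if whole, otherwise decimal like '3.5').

Answer: 16

Derivation:
Step 1: insert 48 -> lo=[48] (size 1, max 48) hi=[] (size 0) -> median=48
Step 2: insert 9 -> lo=[9] (size 1, max 9) hi=[48] (size 1, min 48) -> median=28.5
Step 3: insert 10 -> lo=[9, 10] (size 2, max 10) hi=[48] (size 1, min 48) -> median=10
Step 4: insert 23 -> lo=[9, 10] (size 2, max 10) hi=[23, 48] (size 2, min 23) -> median=16.5
Step 5: insert 19 -> lo=[9, 10, 19] (size 3, max 19) hi=[23, 48] (size 2, min 23) -> median=19
Step 6: insert 13 -> lo=[9, 10, 13] (size 3, max 13) hi=[19, 23, 48] (size 3, min 19) -> median=16
Step 7: insert 41 -> lo=[9, 10, 13, 19] (size 4, max 19) hi=[23, 41, 48] (size 3, min 23) -> median=19
Step 8: insert 12 -> lo=[9, 10, 12, 13] (size 4, max 13) hi=[19, 23, 41, 48] (size 4, min 19) -> median=16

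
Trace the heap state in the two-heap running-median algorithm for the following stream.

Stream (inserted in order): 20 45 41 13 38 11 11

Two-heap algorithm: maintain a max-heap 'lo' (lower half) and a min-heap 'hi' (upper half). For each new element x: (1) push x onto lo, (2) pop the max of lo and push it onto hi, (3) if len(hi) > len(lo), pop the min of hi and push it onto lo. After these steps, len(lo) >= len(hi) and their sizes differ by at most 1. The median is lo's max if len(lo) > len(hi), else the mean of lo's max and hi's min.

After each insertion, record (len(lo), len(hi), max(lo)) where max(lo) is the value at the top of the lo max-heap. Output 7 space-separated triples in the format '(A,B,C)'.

Answer: (1,0,20) (1,1,20) (2,1,41) (2,2,20) (3,2,38) (3,3,20) (4,3,20)

Derivation:
Step 1: insert 20 -> lo=[20] hi=[] -> (len(lo)=1, len(hi)=0, max(lo)=20)
Step 2: insert 45 -> lo=[20] hi=[45] -> (len(lo)=1, len(hi)=1, max(lo)=20)
Step 3: insert 41 -> lo=[20, 41] hi=[45] -> (len(lo)=2, len(hi)=1, max(lo)=41)
Step 4: insert 13 -> lo=[13, 20] hi=[41, 45] -> (len(lo)=2, len(hi)=2, max(lo)=20)
Step 5: insert 38 -> lo=[13, 20, 38] hi=[41, 45] -> (len(lo)=3, len(hi)=2, max(lo)=38)
Step 6: insert 11 -> lo=[11, 13, 20] hi=[38, 41, 45] -> (len(lo)=3, len(hi)=3, max(lo)=20)
Step 7: insert 11 -> lo=[11, 11, 13, 20] hi=[38, 41, 45] -> (len(lo)=4, len(hi)=3, max(lo)=20)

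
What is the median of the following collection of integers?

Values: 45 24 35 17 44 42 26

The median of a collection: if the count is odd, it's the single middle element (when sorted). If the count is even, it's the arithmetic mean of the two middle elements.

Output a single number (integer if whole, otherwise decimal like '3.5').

Step 1: insert 45 -> lo=[45] (size 1, max 45) hi=[] (size 0) -> median=45
Step 2: insert 24 -> lo=[24] (size 1, max 24) hi=[45] (size 1, min 45) -> median=34.5
Step 3: insert 35 -> lo=[24, 35] (size 2, max 35) hi=[45] (size 1, min 45) -> median=35
Step 4: insert 17 -> lo=[17, 24] (size 2, max 24) hi=[35, 45] (size 2, min 35) -> median=29.5
Step 5: insert 44 -> lo=[17, 24, 35] (size 3, max 35) hi=[44, 45] (size 2, min 44) -> median=35
Step 6: insert 42 -> lo=[17, 24, 35] (size 3, max 35) hi=[42, 44, 45] (size 3, min 42) -> median=38.5
Step 7: insert 26 -> lo=[17, 24, 26, 35] (size 4, max 35) hi=[42, 44, 45] (size 3, min 42) -> median=35

Answer: 35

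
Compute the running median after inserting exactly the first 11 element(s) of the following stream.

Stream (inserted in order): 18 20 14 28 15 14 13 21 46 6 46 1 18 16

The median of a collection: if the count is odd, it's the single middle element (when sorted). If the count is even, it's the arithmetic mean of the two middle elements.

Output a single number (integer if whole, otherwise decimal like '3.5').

Answer: 18

Derivation:
Step 1: insert 18 -> lo=[18] (size 1, max 18) hi=[] (size 0) -> median=18
Step 2: insert 20 -> lo=[18] (size 1, max 18) hi=[20] (size 1, min 20) -> median=19
Step 3: insert 14 -> lo=[14, 18] (size 2, max 18) hi=[20] (size 1, min 20) -> median=18
Step 4: insert 28 -> lo=[14, 18] (size 2, max 18) hi=[20, 28] (size 2, min 20) -> median=19
Step 5: insert 15 -> lo=[14, 15, 18] (size 3, max 18) hi=[20, 28] (size 2, min 20) -> median=18
Step 6: insert 14 -> lo=[14, 14, 15] (size 3, max 15) hi=[18, 20, 28] (size 3, min 18) -> median=16.5
Step 7: insert 13 -> lo=[13, 14, 14, 15] (size 4, max 15) hi=[18, 20, 28] (size 3, min 18) -> median=15
Step 8: insert 21 -> lo=[13, 14, 14, 15] (size 4, max 15) hi=[18, 20, 21, 28] (size 4, min 18) -> median=16.5
Step 9: insert 46 -> lo=[13, 14, 14, 15, 18] (size 5, max 18) hi=[20, 21, 28, 46] (size 4, min 20) -> median=18
Step 10: insert 6 -> lo=[6, 13, 14, 14, 15] (size 5, max 15) hi=[18, 20, 21, 28, 46] (size 5, min 18) -> median=16.5
Step 11: insert 46 -> lo=[6, 13, 14, 14, 15, 18] (size 6, max 18) hi=[20, 21, 28, 46, 46] (size 5, min 20) -> median=18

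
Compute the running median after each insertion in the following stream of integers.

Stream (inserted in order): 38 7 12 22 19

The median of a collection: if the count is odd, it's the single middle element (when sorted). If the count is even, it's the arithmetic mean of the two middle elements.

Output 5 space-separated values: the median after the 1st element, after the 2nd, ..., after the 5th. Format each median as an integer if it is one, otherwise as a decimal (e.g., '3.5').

Answer: 38 22.5 12 17 19

Derivation:
Step 1: insert 38 -> lo=[38] (size 1, max 38) hi=[] (size 0) -> median=38
Step 2: insert 7 -> lo=[7] (size 1, max 7) hi=[38] (size 1, min 38) -> median=22.5
Step 3: insert 12 -> lo=[7, 12] (size 2, max 12) hi=[38] (size 1, min 38) -> median=12
Step 4: insert 22 -> lo=[7, 12] (size 2, max 12) hi=[22, 38] (size 2, min 22) -> median=17
Step 5: insert 19 -> lo=[7, 12, 19] (size 3, max 19) hi=[22, 38] (size 2, min 22) -> median=19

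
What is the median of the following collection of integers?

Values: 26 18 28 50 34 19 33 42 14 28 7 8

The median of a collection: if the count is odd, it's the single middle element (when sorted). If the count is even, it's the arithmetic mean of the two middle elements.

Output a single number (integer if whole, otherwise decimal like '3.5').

Step 1: insert 26 -> lo=[26] (size 1, max 26) hi=[] (size 0) -> median=26
Step 2: insert 18 -> lo=[18] (size 1, max 18) hi=[26] (size 1, min 26) -> median=22
Step 3: insert 28 -> lo=[18, 26] (size 2, max 26) hi=[28] (size 1, min 28) -> median=26
Step 4: insert 50 -> lo=[18, 26] (size 2, max 26) hi=[28, 50] (size 2, min 28) -> median=27
Step 5: insert 34 -> lo=[18, 26, 28] (size 3, max 28) hi=[34, 50] (size 2, min 34) -> median=28
Step 6: insert 19 -> lo=[18, 19, 26] (size 3, max 26) hi=[28, 34, 50] (size 3, min 28) -> median=27
Step 7: insert 33 -> lo=[18, 19, 26, 28] (size 4, max 28) hi=[33, 34, 50] (size 3, min 33) -> median=28
Step 8: insert 42 -> lo=[18, 19, 26, 28] (size 4, max 28) hi=[33, 34, 42, 50] (size 4, min 33) -> median=30.5
Step 9: insert 14 -> lo=[14, 18, 19, 26, 28] (size 5, max 28) hi=[33, 34, 42, 50] (size 4, min 33) -> median=28
Step 10: insert 28 -> lo=[14, 18, 19, 26, 28] (size 5, max 28) hi=[28, 33, 34, 42, 50] (size 5, min 28) -> median=28
Step 11: insert 7 -> lo=[7, 14, 18, 19, 26, 28] (size 6, max 28) hi=[28, 33, 34, 42, 50] (size 5, min 28) -> median=28
Step 12: insert 8 -> lo=[7, 8, 14, 18, 19, 26] (size 6, max 26) hi=[28, 28, 33, 34, 42, 50] (size 6, min 28) -> median=27

Answer: 27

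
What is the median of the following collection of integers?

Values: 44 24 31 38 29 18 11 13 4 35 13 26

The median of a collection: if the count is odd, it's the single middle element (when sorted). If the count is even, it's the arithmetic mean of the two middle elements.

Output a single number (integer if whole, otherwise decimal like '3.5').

Step 1: insert 44 -> lo=[44] (size 1, max 44) hi=[] (size 0) -> median=44
Step 2: insert 24 -> lo=[24] (size 1, max 24) hi=[44] (size 1, min 44) -> median=34
Step 3: insert 31 -> lo=[24, 31] (size 2, max 31) hi=[44] (size 1, min 44) -> median=31
Step 4: insert 38 -> lo=[24, 31] (size 2, max 31) hi=[38, 44] (size 2, min 38) -> median=34.5
Step 5: insert 29 -> lo=[24, 29, 31] (size 3, max 31) hi=[38, 44] (size 2, min 38) -> median=31
Step 6: insert 18 -> lo=[18, 24, 29] (size 3, max 29) hi=[31, 38, 44] (size 3, min 31) -> median=30
Step 7: insert 11 -> lo=[11, 18, 24, 29] (size 4, max 29) hi=[31, 38, 44] (size 3, min 31) -> median=29
Step 8: insert 13 -> lo=[11, 13, 18, 24] (size 4, max 24) hi=[29, 31, 38, 44] (size 4, min 29) -> median=26.5
Step 9: insert 4 -> lo=[4, 11, 13, 18, 24] (size 5, max 24) hi=[29, 31, 38, 44] (size 4, min 29) -> median=24
Step 10: insert 35 -> lo=[4, 11, 13, 18, 24] (size 5, max 24) hi=[29, 31, 35, 38, 44] (size 5, min 29) -> median=26.5
Step 11: insert 13 -> lo=[4, 11, 13, 13, 18, 24] (size 6, max 24) hi=[29, 31, 35, 38, 44] (size 5, min 29) -> median=24
Step 12: insert 26 -> lo=[4, 11, 13, 13, 18, 24] (size 6, max 24) hi=[26, 29, 31, 35, 38, 44] (size 6, min 26) -> median=25

Answer: 25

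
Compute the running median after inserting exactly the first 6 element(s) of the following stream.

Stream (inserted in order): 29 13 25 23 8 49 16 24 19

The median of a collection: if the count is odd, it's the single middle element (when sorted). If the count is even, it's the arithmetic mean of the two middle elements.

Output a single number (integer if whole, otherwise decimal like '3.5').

Step 1: insert 29 -> lo=[29] (size 1, max 29) hi=[] (size 0) -> median=29
Step 2: insert 13 -> lo=[13] (size 1, max 13) hi=[29] (size 1, min 29) -> median=21
Step 3: insert 25 -> lo=[13, 25] (size 2, max 25) hi=[29] (size 1, min 29) -> median=25
Step 4: insert 23 -> lo=[13, 23] (size 2, max 23) hi=[25, 29] (size 2, min 25) -> median=24
Step 5: insert 8 -> lo=[8, 13, 23] (size 3, max 23) hi=[25, 29] (size 2, min 25) -> median=23
Step 6: insert 49 -> lo=[8, 13, 23] (size 3, max 23) hi=[25, 29, 49] (size 3, min 25) -> median=24

Answer: 24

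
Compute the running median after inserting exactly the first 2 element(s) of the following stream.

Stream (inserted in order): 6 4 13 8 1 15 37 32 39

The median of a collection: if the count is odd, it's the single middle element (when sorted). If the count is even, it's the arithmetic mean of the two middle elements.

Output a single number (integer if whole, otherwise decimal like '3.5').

Step 1: insert 6 -> lo=[6] (size 1, max 6) hi=[] (size 0) -> median=6
Step 2: insert 4 -> lo=[4] (size 1, max 4) hi=[6] (size 1, min 6) -> median=5

Answer: 5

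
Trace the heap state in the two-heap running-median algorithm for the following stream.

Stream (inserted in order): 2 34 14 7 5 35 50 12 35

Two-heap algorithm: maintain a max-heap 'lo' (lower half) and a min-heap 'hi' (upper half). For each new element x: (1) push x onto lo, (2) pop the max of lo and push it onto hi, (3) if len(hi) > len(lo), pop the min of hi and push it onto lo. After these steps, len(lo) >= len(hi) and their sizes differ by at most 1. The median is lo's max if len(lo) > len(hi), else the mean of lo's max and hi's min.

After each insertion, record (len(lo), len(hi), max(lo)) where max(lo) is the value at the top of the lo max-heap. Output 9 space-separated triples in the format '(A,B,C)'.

Step 1: insert 2 -> lo=[2] hi=[] -> (len(lo)=1, len(hi)=0, max(lo)=2)
Step 2: insert 34 -> lo=[2] hi=[34] -> (len(lo)=1, len(hi)=1, max(lo)=2)
Step 3: insert 14 -> lo=[2, 14] hi=[34] -> (len(lo)=2, len(hi)=1, max(lo)=14)
Step 4: insert 7 -> lo=[2, 7] hi=[14, 34] -> (len(lo)=2, len(hi)=2, max(lo)=7)
Step 5: insert 5 -> lo=[2, 5, 7] hi=[14, 34] -> (len(lo)=3, len(hi)=2, max(lo)=7)
Step 6: insert 35 -> lo=[2, 5, 7] hi=[14, 34, 35] -> (len(lo)=3, len(hi)=3, max(lo)=7)
Step 7: insert 50 -> lo=[2, 5, 7, 14] hi=[34, 35, 50] -> (len(lo)=4, len(hi)=3, max(lo)=14)
Step 8: insert 12 -> lo=[2, 5, 7, 12] hi=[14, 34, 35, 50] -> (len(lo)=4, len(hi)=4, max(lo)=12)
Step 9: insert 35 -> lo=[2, 5, 7, 12, 14] hi=[34, 35, 35, 50] -> (len(lo)=5, len(hi)=4, max(lo)=14)

Answer: (1,0,2) (1,1,2) (2,1,14) (2,2,7) (3,2,7) (3,3,7) (4,3,14) (4,4,12) (5,4,14)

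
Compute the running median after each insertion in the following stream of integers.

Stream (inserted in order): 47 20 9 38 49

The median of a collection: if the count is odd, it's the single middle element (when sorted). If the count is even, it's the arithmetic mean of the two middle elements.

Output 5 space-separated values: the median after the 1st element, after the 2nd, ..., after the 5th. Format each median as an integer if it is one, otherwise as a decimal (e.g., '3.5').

Answer: 47 33.5 20 29 38

Derivation:
Step 1: insert 47 -> lo=[47] (size 1, max 47) hi=[] (size 0) -> median=47
Step 2: insert 20 -> lo=[20] (size 1, max 20) hi=[47] (size 1, min 47) -> median=33.5
Step 3: insert 9 -> lo=[9, 20] (size 2, max 20) hi=[47] (size 1, min 47) -> median=20
Step 4: insert 38 -> lo=[9, 20] (size 2, max 20) hi=[38, 47] (size 2, min 38) -> median=29
Step 5: insert 49 -> lo=[9, 20, 38] (size 3, max 38) hi=[47, 49] (size 2, min 47) -> median=38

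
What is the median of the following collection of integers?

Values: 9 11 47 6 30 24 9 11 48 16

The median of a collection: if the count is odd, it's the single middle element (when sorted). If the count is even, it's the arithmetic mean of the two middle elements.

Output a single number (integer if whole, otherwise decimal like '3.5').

Step 1: insert 9 -> lo=[9] (size 1, max 9) hi=[] (size 0) -> median=9
Step 2: insert 11 -> lo=[9] (size 1, max 9) hi=[11] (size 1, min 11) -> median=10
Step 3: insert 47 -> lo=[9, 11] (size 2, max 11) hi=[47] (size 1, min 47) -> median=11
Step 4: insert 6 -> lo=[6, 9] (size 2, max 9) hi=[11, 47] (size 2, min 11) -> median=10
Step 5: insert 30 -> lo=[6, 9, 11] (size 3, max 11) hi=[30, 47] (size 2, min 30) -> median=11
Step 6: insert 24 -> lo=[6, 9, 11] (size 3, max 11) hi=[24, 30, 47] (size 3, min 24) -> median=17.5
Step 7: insert 9 -> lo=[6, 9, 9, 11] (size 4, max 11) hi=[24, 30, 47] (size 3, min 24) -> median=11
Step 8: insert 11 -> lo=[6, 9, 9, 11] (size 4, max 11) hi=[11, 24, 30, 47] (size 4, min 11) -> median=11
Step 9: insert 48 -> lo=[6, 9, 9, 11, 11] (size 5, max 11) hi=[24, 30, 47, 48] (size 4, min 24) -> median=11
Step 10: insert 16 -> lo=[6, 9, 9, 11, 11] (size 5, max 11) hi=[16, 24, 30, 47, 48] (size 5, min 16) -> median=13.5

Answer: 13.5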